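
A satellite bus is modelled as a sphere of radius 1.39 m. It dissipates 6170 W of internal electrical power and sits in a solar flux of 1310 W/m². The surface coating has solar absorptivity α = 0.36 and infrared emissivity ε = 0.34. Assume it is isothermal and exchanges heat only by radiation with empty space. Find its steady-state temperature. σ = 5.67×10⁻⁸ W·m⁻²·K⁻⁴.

T ≈ 373 K

At steady state, absorbed solar power + internal power = radiated power.
Absorbed: α·S·A_cross = 0.36·1310·6.070 = 2863 W (cross-section πr²).
Total input = 2863 + 6170 = 9033 W.
Radiated: εσ·A_surf·T⁴ with A_surf = 4πr² = 24.28 m².
T⁴ = 9033/(0.34·5.67×10⁻⁸·24.28) = 1.930×10¹⁰ K⁴.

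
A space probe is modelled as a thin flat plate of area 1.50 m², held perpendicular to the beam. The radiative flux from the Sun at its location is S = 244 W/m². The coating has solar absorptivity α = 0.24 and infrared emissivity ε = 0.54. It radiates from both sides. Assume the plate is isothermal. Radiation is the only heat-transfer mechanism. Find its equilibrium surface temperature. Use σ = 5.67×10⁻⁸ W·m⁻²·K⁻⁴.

At equilibrium, absorbed power = emitted power.
Absorbing cross-section = A = 1.500 m²; emitting surface = 2A = 3.000 m² (ratio 2).
αS·A_cross = εσ·A_surf·T⁴  ⇒  T⁴ = αS/(ε·2σ).
T⁴ = 0.240·244/(0.54·2·5.67×10⁻⁸) = 9.563×10⁸ K⁴.
T = (9.563×10⁸)^(1/4).

T ≈ 176 K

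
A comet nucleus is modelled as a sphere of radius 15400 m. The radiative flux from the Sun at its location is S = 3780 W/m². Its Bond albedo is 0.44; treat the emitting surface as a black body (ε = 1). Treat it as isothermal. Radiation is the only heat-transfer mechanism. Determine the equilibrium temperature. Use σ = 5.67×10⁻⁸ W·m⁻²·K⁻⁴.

At equilibrium, absorbed power = emitted power.
Absorbing cross-section = πr² = 7.451×10⁸ m²; emitting surface = 4πr² = 2.980×10⁹ m² (ratio 4).
(1−a)S·A_cross = εσ·A_surf·T⁴  ⇒  T⁴ = (1−a)S/(4σ).
T⁴ = 0.560·3780/(4·5.67×10⁻⁸) = 9.333×10⁹ K⁴.
T = (9.333×10⁹)^(1/4).

T ≈ 311 K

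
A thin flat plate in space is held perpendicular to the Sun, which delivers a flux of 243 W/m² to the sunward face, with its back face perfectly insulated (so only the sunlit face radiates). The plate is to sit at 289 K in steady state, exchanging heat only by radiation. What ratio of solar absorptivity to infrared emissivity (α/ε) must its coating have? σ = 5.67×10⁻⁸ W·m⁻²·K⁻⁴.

Balance: αS·A = εσ·1A·T⁴ ⇒ α/ε = σT⁴/S.
α/ε = 5.67×10⁻⁸·(289)⁴/243 = 5.67×10⁻⁸·6.976×10⁹/243.

α/ε ≈ 1.63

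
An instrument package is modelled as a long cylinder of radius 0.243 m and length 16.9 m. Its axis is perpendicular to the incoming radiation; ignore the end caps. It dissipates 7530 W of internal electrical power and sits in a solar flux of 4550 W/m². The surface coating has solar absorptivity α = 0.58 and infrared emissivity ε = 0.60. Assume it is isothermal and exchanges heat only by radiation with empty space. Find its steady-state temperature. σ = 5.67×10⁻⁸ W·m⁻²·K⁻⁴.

T ≈ 427 K

At steady state, absorbed solar power + internal power = radiated power.
Absorbed: α·S·A_cross = 0.58·4550·8.213 = 21680 W (cross-section 2rL).
Total input = 21680 + 7530 = 29210 W.
Radiated: εσ·A_surf·T⁴ with A_surf = 2πrL = 25.80 m².
T⁴ = 29210/(0.60·5.67×10⁻⁸·25.80) = 3.327×10¹⁰ K⁴.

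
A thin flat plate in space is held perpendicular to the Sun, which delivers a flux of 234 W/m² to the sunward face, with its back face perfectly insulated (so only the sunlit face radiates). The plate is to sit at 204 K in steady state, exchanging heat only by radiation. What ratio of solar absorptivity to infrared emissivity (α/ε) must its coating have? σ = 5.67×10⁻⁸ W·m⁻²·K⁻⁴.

Balance: αS·A = εσ·1A·T⁴ ⇒ α/ε = σT⁴/S.
α/ε = 5.67×10⁻⁸·(204)⁴/234 = 5.67×10⁻⁸·1.732×10⁹/234.

α/ε ≈ 0.420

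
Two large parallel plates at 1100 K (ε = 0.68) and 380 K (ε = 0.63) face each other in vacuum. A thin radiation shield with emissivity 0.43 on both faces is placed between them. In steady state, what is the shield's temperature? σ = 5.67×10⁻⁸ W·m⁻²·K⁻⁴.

In steady state the net flux on the hot side equals that on the cold side.
σ(T₁⁴−T_s⁴)/D₁ = σ(T_s⁴−T₂⁴)/D₂, with D₁ = 1/ε₁+1/ε_s−1 = 2.796, D₂ = 1/ε_s+1/ε₂−1 = 2.913.
Solve for T_s⁴: T_s⁴ = (D₂·T₁⁴ + D₁·T₂⁴)/(D₁+D₂) = 7.572×10¹¹ K⁴.

T_s ≈ 933 K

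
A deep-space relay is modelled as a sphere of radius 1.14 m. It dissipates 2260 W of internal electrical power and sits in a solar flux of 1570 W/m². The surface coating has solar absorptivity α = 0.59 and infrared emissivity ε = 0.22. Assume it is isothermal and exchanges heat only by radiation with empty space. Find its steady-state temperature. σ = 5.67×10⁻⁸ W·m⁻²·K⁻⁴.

T ≈ 415 K

At steady state, absorbed solar power + internal power = radiated power.
Absorbed: α·S·A_cross = 0.59·1570·4.083 = 3782 W (cross-section πr²).
Total input = 3782 + 2260 = 6042 W.
Radiated: εσ·A_surf·T⁴ with A_surf = 4πr² = 16.33 m².
T⁴ = 6042/(0.22·5.67×10⁻⁸·16.33) = 2.966×10¹⁰ K⁴.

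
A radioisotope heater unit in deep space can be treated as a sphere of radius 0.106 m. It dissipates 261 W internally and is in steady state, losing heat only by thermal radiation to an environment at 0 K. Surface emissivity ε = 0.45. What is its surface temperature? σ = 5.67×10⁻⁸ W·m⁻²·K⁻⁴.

Steady state: internal power = radiated power, P = εσA T⁴.
Radiating area A = 4πr² = 0.1412 m².
T⁴ = P/(εσA) = 261/(0.45·5.67×10⁻⁸·0.1412) = 7.245×10¹⁰ K⁴.
T = (7.245×10¹⁰)^(1/4).

T ≈ 519 K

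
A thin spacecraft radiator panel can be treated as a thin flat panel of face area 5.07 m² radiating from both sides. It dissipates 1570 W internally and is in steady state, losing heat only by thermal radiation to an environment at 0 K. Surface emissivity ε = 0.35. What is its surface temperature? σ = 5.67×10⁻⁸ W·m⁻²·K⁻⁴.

T ≈ 297 K

Steady state: internal power = radiated power, P = εσA T⁴.
Radiating area A = 2·5.07 = 10.14 m².
T⁴ = P/(εσA) = 1570/(0.35·5.67×10⁻⁸·10.14) = 7.802×10⁹ K⁴.
T = (7.802×10⁹)^(1/4).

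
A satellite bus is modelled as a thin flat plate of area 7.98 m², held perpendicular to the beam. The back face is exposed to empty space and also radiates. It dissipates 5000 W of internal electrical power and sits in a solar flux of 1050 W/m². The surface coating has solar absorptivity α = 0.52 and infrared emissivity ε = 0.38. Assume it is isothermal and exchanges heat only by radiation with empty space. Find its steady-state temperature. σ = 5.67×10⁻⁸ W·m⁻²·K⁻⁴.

T ≈ 406 K

At steady state, absorbed solar power + internal power = radiated power.
Absorbed: α·S·A_cross = 0.52·1050·7.980 = 4357 W (cross-section A).
Total input = 4357 + 5000 = 9357 W.
Radiated: εσ·A_surf·T⁴ with A_surf = 2A = 15.96 m².
T⁴ = 9357/(0.38·5.67×10⁻⁸·15.96) = 2.721×10¹⁰ K⁴.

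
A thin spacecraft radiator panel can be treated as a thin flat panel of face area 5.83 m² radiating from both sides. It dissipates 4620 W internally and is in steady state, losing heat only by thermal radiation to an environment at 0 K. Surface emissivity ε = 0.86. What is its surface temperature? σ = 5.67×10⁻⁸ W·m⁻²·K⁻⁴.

T ≈ 300 K

Steady state: internal power = radiated power, P = εσA T⁴.
Radiating area A = 2·5.83 = 11.66 m².
T⁴ = P/(εσA) = 4620/(0.86·5.67×10⁻⁸·11.66) = 8.126×10⁹ K⁴.
T = (8.126×10⁹)^(1/4).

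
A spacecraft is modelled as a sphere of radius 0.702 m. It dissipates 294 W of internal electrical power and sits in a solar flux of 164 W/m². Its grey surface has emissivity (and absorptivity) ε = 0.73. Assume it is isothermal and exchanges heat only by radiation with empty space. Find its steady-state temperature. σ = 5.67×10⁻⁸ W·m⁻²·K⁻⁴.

At steady state, absorbed solar power + internal power = radiated power.
Absorbed: α·S·A_cross = 0.73·164·1.548 = 185.3 W (cross-section πr²).
Total input = 185.3 + 294 = 479.3 W.
Radiated: εσ·A_surf·T⁴ with A_surf = 4πr² = 6.193 m².
T⁴ = 479.3/(0.73·5.67×10⁻⁸·6.193) = 1.870×10⁹ K⁴.

T ≈ 208 K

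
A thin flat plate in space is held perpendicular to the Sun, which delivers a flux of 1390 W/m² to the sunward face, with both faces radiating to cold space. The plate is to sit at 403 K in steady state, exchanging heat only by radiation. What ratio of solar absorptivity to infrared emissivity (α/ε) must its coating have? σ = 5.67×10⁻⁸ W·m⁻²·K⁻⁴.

α/ε ≈ 2.15

Balance: αS·A = εσ·2A·T⁴ ⇒ α/ε = 2σT⁴/S.
α/ε = 2·5.67×10⁻⁸·(403)⁴/1390 = 2·5.67×10⁻⁸·2.638×10¹⁰/1390.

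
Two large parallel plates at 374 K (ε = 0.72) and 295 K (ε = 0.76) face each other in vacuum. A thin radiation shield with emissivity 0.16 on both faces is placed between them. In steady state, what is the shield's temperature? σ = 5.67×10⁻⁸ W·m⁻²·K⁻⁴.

T_s ≈ 341 K

In steady state the net flux on the hot side equals that on the cold side.
σ(T₁⁴−T_s⁴)/D₁ = σ(T_s⁴−T₂⁴)/D₂, with D₁ = 1/ε₁+1/ε_s−1 = 6.639, D₂ = 1/ε_s+1/ε₂−1 = 6.566.
Solve for T_s⁴: T_s⁴ = (D₂·T₁⁴ + D₁·T₂⁴)/(D₁+D₂) = 1.354×10¹⁰ K⁴.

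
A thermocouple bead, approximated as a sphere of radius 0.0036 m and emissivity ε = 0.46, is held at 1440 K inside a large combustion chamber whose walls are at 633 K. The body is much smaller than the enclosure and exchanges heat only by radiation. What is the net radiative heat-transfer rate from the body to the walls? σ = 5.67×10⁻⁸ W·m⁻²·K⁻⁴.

For a small grey body in a large enclosure: P_net = εσA(T_body⁴ − T_wall⁴).
A = 4πr² = 1.629×10⁻⁴ m²; T_body⁴ − T_wall⁴ = 4.300×10¹² − 1.606×10¹¹ = 4.139×10¹² K⁴.
|P_net| = 0.46·5.67×10⁻⁸·1.629×10⁻⁴·4.139×10¹².

P_net ≈ 17.6 W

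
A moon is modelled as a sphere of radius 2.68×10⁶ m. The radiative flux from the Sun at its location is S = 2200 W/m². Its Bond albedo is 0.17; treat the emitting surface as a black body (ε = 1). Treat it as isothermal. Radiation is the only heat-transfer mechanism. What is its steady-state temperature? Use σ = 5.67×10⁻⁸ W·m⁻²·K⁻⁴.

T ≈ 300 K

At equilibrium, absorbed power = emitted power.
Absorbing cross-section = πr² = 2.256×10¹³ m²; emitting surface = 4πr² = 9.026×10¹³ m² (ratio 4).
(1−a)S·A_cross = εσ·A_surf·T⁴  ⇒  T⁴ = (1−a)S/(4σ).
T⁴ = 0.830·2200/(4·5.67×10⁻⁸) = 8.051×10⁹ K⁴.
T = (8.051×10⁹)^(1/4).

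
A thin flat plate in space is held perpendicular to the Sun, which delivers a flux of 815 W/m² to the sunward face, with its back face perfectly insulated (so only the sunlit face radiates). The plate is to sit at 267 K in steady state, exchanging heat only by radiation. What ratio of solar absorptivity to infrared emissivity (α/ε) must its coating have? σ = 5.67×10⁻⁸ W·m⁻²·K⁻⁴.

α/ε ≈ 0.354

Balance: αS·A = εσ·1A·T⁴ ⇒ α/ε = σT⁴/S.
α/ε = 5.67×10⁻⁸·(267)⁴/815 = 5.67×10⁻⁸·5.082×10⁹/815.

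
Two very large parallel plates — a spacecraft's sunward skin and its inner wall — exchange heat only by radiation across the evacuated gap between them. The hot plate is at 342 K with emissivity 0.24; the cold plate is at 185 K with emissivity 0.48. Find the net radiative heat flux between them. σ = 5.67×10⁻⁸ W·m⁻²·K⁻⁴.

For two infinite grey parallel plates, q = σ(T₁⁴ − T₂⁴)/(1/ε₁ + 1/ε₂ − 1).
T₁⁴ − T₂⁴ = 1.368×10¹⁰ − 1.171×10⁹ = 1.251×10¹⁰ K⁴.
1/ε₁ + 1/ε₂ − 1 = 4.167 + 2.083 − 1 = 5.250.
q = 5.67×10⁻⁸ × 1.251×10¹⁰ / 5.250.

q ≈ 135 W/m²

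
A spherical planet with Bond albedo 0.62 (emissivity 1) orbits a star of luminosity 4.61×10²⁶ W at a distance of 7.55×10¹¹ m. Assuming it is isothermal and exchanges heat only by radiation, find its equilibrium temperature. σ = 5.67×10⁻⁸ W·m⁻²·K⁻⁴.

First find the stellar flux at distance d: S = L/(4πd²) = 4.61×10²⁶/(4π·(7.55×10¹¹)²) = 64.36 W/m².
For an isothermal sphere, absorbed (1−a)S·πr² = emitted σ·4πr²·T⁴, so T⁴ = (1−a)S/(4σ).
T⁴ = 0.380·64.36/(4·5.67×10⁻⁸) = 1.078×10⁸ K⁴.

T ≈ 102 K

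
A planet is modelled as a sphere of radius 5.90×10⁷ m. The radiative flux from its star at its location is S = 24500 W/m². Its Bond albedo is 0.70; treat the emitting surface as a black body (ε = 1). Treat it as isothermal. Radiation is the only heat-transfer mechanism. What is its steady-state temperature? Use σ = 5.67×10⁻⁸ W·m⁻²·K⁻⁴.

At equilibrium, absorbed power = emitted power.
Absorbing cross-section = πr² = 1.094×10¹⁶ m²; emitting surface = 4πr² = 4.374×10¹⁶ m² (ratio 4).
(1−a)S·A_cross = εσ·A_surf·T⁴  ⇒  T⁴ = (1−a)S/(4σ).
T⁴ = 0.300·24500/(4·5.67×10⁻⁸) = 3.241×10¹⁰ K⁴.
T = (3.241×10¹⁰)^(1/4).

T ≈ 424 K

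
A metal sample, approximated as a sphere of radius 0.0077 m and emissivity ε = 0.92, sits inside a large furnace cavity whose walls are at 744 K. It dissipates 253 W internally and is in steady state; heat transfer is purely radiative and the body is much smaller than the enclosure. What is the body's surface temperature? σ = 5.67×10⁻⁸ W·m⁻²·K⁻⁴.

For a small grey body in a large enclosure, net radiated power = εσA(T⁴ − T_w⁴).
Steady state: P = εσA(T⁴ − T_w⁴) with A = 4πr² = 7.451×10⁻⁴ m².
T⁴ = P/(εσA) + T_w⁴ = 253/(0.92·5.67×10⁻⁸·7.451×10⁻⁴) + (744)⁴
    = 6.510×10¹² + 3.064×10¹¹ = 6.816×10¹² K⁴.

T ≈ 1620 K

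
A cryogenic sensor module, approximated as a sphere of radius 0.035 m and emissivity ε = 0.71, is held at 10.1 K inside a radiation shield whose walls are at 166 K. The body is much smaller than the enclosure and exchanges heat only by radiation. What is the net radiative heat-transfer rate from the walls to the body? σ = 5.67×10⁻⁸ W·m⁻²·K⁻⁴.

P_net ≈ 0.471 W

For a small grey body in a large enclosure: P_net = εσA(T_body⁴ − T_wall⁴).
A = 4πr² = 0.01539 m²; T_body⁴ − T_wall⁴ = 10410 − 7.593×10⁸ = -7.593×10⁸ K⁴.
|P_net| = 0.71·5.67×10⁻⁸·0.01539·7.593×10⁸.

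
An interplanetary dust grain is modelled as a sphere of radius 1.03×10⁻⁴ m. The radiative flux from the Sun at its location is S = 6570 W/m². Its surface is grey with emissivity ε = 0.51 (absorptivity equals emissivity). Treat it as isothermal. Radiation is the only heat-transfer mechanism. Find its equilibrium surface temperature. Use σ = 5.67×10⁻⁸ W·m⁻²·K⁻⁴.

At equilibrium, absorbed power = emitted power.
Absorbing cross-section = πr² = 3.333×10⁻⁸ m²; emitting surface = 4πr² = 1.333×10⁻⁷ m² (ratio 4).
εS·A_cross = εσ·A_surf·T⁴  ⇒  T⁴ = S/(4σ)   (ε cancels).
T⁴ = 6570/(4·5.67×10⁻⁸) = 2.897×10¹⁰ K⁴.
T = (2.897×10¹⁰)^(1/4).

T ≈ 413 K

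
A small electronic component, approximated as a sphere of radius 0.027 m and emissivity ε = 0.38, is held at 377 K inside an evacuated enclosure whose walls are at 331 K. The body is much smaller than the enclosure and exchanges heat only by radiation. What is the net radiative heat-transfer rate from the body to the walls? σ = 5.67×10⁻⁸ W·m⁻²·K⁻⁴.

For a small grey body in a large enclosure: P_net = εσA(T_body⁴ − T_wall⁴).
A = 4πr² = 0.009161 m²; T_body⁴ − T_wall⁴ = 2.020×10¹⁰ − 1.200×10¹⁰ = 8.197×10⁹ K⁴.
|P_net| = 0.38·5.67×10⁻⁸·0.009161·8.197×10⁹.

P_net ≈ 1.62 W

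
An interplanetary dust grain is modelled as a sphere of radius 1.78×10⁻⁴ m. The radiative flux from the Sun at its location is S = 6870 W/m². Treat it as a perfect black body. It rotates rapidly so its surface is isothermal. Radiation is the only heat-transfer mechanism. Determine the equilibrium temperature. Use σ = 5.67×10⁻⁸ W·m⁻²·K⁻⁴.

T ≈ 417 K

At equilibrium, absorbed power = emitted power.
Absorbing cross-section = πr² = 9.954×10⁻⁸ m²; emitting surface = 4πr² = 3.982×10⁻⁷ m² (ratio 4).
S·A_cross = εσ·A_surf·T⁴  ⇒  T⁴ = S/(4σ).
T⁴ = 1.00·6870/(4·5.67×10⁻⁸) = 3.029×10¹⁰ K⁴.
T = (3.029×10¹⁰)^(1/4).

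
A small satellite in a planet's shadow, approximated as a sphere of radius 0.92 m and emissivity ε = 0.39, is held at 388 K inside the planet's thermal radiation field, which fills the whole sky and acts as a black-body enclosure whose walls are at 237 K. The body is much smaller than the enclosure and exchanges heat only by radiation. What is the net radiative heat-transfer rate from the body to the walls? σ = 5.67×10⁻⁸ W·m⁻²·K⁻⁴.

For a small grey body in a large enclosure: P_net = εσA(T_body⁴ − T_wall⁴).
A = 4πr² = 10.64 m²; T_body⁴ − T_wall⁴ = 2.266×10¹⁰ − 3.155×10⁹ = 1.951×10¹⁰ K⁴.
|P_net| = 0.39·5.67×10⁻⁸·10.64·1.951×10¹⁰.

P_net ≈ 4590 W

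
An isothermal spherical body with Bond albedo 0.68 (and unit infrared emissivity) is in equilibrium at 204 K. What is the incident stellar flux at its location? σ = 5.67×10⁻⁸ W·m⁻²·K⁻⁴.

(1−a)S·πr² = σ·4πr²·T⁴ ⇒ S = 4σT⁴/(1−a).
S = 4·5.67×10⁻⁸·1.732×10⁹/0.320.

S ≈ 1230 W/m²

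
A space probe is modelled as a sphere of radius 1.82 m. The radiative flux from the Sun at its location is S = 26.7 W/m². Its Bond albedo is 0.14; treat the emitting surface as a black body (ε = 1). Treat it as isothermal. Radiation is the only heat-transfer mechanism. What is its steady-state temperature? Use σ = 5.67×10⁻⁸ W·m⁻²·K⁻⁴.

T ≈ 100 K

At equilibrium, absorbed power = emitted power.
Absorbing cross-section = πr² = 10.41 m²; emitting surface = 4πr² = 41.62 m² (ratio 4).
(1−a)S·A_cross = εσ·A_surf·T⁴  ⇒  T⁴ = (1−a)S/(4σ).
T⁴ = 0.860·26.7/(4·5.67×10⁻⁸) = 1.012×10⁸ K⁴.
T = (1.012×10⁸)^(1/4).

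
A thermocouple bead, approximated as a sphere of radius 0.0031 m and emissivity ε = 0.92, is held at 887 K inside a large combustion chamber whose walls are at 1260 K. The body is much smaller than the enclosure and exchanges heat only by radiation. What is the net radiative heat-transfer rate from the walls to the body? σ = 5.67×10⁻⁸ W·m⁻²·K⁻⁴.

P_net ≈ 12.0 W

For a small grey body in a large enclosure: P_net = εσA(T_body⁴ − T_wall⁴).
A = 4πr² = 1.208×10⁻⁴ m²; T_body⁴ − T_wall⁴ = 6.190×10¹¹ − 2.520×10¹² = -1.901×10¹² K⁴.
|P_net| = 0.92·5.67×10⁻⁸·1.208×10⁻⁴·1.901×10¹².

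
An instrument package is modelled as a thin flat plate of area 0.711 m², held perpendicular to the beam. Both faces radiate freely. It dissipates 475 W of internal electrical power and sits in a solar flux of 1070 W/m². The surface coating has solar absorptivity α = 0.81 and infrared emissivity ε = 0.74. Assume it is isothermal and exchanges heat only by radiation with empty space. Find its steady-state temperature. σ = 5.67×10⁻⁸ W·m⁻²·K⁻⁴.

T ≈ 368 K

At steady state, absorbed solar power + internal power = radiated power.
Absorbed: α·S·A_cross = 0.81·1070·0.7110 = 616.2 W (cross-section A).
Total input = 616.2 + 475 = 1091 W.
Radiated: εσ·A_surf·T⁴ with A_surf = 2A = 1.422 m².
T⁴ = 1091/(0.74·5.67×10⁻⁸·1.422) = 1.829×10¹⁰ K⁴.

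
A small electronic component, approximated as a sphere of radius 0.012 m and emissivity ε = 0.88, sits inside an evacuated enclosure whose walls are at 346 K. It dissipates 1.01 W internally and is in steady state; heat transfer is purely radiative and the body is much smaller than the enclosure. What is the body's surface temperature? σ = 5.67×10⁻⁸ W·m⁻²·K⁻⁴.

For a small grey body in a large enclosure, net radiated power = εσA(T⁴ − T_w⁴).
Steady state: P = εσA(T⁴ − T_w⁴) with A = 4πr² = 0.001810 m².
T⁴ = P/(εσA) + T_w⁴ = 1.01/(0.88·5.67×10⁻⁸·0.001810) + (346)⁴
    = 1.119×10¹⁰ + 1.433×10¹⁰ = 2.552×10¹⁰ K⁴.

T ≈ 400 K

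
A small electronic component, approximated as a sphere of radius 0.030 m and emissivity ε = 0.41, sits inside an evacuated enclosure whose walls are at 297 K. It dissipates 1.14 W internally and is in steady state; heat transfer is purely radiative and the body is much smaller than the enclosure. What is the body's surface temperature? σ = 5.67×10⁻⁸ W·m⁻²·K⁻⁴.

For a small grey body in a large enclosure, net radiated power = εσA(T⁴ − T_w⁴).
Steady state: P = εσA(T⁴ − T_w⁴) with A = 4πr² = 0.01131 m².
T⁴ = P/(εσA) + T_w⁴ = 1.14/(0.41·5.67×10⁻⁸·0.01131) + (297)⁴
    = 4.336×10⁹ + 7.781×10⁹ = 1.212×10¹⁰ K⁴.

T ≈ 332 K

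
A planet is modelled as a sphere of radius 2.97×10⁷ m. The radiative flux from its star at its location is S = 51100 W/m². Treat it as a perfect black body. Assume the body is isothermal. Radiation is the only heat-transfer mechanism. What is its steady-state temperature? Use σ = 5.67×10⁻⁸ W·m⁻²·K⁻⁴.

At equilibrium, absorbed power = emitted power.
Absorbing cross-section = πr² = 2.771×10¹⁵ m²; emitting surface = 4πr² = 1.108×10¹⁶ m² (ratio 4).
S·A_cross = εσ·A_surf·T⁴  ⇒  T⁴ = S/(4σ).
T⁴ = 1.00·51100/(4·5.67×10⁻⁸) = 2.253×10¹¹ K⁴.
T = (2.253×10¹¹)^(1/4).

T ≈ 689 K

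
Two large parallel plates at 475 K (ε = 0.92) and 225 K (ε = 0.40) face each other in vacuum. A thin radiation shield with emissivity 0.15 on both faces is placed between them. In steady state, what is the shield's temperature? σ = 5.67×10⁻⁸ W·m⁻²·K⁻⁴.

In steady state the net flux on the hot side equals that on the cold side.
σ(T₁⁴−T_s⁴)/D₁ = σ(T_s⁴−T₂⁴)/D₂, with D₁ = 1/ε₁+1/ε_s−1 = 6.754, D₂ = 1/ε_s+1/ε₂−1 = 8.167.
Solve for T_s⁴: T_s⁴ = (D₂·T₁⁴ + D₁·T₂⁴)/(D₁+D₂) = 2.902×10¹⁰ K⁴.

T_s ≈ 413 K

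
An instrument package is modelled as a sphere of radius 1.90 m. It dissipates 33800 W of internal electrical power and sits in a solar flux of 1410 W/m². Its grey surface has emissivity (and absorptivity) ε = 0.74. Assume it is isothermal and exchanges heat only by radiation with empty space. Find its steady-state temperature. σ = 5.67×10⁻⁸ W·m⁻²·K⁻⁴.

At steady state, absorbed solar power + internal power = radiated power.
Absorbed: α·S·A_cross = 0.74·1410·11.34 = 11830 W (cross-section πr²).
Total input = 11830 + 33800 = 45630 W.
Radiated: εσ·A_surf·T⁴ with A_surf = 4πr² = 45.36 m².
T⁴ = 45630/(0.74·5.67×10⁻⁸·45.36) = 2.397×10¹⁰ K⁴.

T ≈ 393 K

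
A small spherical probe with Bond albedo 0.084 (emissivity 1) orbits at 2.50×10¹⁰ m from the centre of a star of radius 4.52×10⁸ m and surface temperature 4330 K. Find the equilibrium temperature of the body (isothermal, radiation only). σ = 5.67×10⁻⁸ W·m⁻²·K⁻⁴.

T ≈ 403 K

The star's surface emits σT_*⁴; at distance d the flux is S = σT_*⁴(R_*/d)².
S = 5.67×10⁻⁸·(4330)⁴·(4.52×10⁸/2.50×10¹⁰)² = 6515 W/m².
For an isothermal sphere T⁴ = (1−a)S/(4σ) = 2.631×10¹⁰ K⁴.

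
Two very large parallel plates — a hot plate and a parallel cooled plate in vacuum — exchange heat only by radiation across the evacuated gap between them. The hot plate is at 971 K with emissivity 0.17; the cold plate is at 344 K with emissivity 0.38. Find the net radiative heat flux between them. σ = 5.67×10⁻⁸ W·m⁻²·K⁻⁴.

For two infinite grey parallel plates, q = σ(T₁⁴ − T₂⁴)/(1/ε₁ + 1/ε₂ − 1).
T₁⁴ − T₂⁴ = 8.889×10¹¹ − 1.400×10¹⁰ = 8.749×10¹¹ K⁴.
1/ε₁ + 1/ε₂ − 1 = 5.882 + 2.632 − 1 = 7.514.
q = 5.67×10⁻⁸ × 8.749×10¹¹ / 7.514.

q ≈ 6600 W/m²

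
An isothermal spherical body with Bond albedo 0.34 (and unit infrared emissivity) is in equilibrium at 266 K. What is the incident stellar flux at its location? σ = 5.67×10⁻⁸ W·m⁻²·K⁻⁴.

S ≈ 1720 W/m²

(1−a)S·πr² = σ·4πr²·T⁴ ⇒ S = 4σT⁴/(1−a).
S = 4·5.67×10⁻⁸·5.006×10⁹/0.660.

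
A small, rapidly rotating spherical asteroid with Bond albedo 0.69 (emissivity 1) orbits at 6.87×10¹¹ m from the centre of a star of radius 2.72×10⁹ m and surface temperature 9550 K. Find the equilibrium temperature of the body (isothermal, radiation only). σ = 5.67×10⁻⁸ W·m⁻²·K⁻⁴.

T ≈ 317 K

The star's surface emits σT_*⁴; at distance d the flux is S = σT_*⁴(R_*/d)².
S = 5.67×10⁻⁸·(9550)⁴·(2.72×10⁹/6.87×10¹¹)² = 7393 W/m².
For an isothermal sphere T⁴ = (1−a)S/(4σ) = 1.011×10¹⁰ K⁴.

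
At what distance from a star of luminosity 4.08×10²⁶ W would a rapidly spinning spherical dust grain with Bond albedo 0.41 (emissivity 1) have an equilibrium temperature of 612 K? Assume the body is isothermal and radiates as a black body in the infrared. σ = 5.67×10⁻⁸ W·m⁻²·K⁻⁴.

For an isothermal black-emitting sphere, (1−a)S·πr² = σ·4πr²·T⁴ ⇒ S = 4σT⁴/(1−a).
S = 4·5.67×10⁻⁸·(612)⁴/0.590 = 53930 W/m².
Flux falls as S = L/(4πd²), so d = √(L/(4πS)) = √(4.08×10²⁶/(4π·53930)).

d ≈ 2.45×10¹⁰ m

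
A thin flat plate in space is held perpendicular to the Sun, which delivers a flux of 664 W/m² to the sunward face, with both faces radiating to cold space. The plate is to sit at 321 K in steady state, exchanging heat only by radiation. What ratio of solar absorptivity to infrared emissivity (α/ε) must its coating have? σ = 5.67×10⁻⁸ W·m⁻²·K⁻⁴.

α/ε ≈ 1.81

Balance: αS·A = εσ·2A·T⁴ ⇒ α/ε = 2σT⁴/S.
α/ε = 2·5.67×10⁻⁸·(321)⁴/664 = 2·5.67×10⁻⁸·1.062×10¹⁰/664.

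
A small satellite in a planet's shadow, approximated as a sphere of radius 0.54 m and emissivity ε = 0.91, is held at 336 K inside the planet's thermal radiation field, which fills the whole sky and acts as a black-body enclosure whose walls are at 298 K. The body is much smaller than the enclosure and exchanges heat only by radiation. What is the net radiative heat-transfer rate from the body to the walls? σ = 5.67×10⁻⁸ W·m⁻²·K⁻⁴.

For a small grey body in a large enclosure: P_net = εσA(T_body⁴ − T_wall⁴).
A = 4πr² = 3.664 m²; T_body⁴ − T_wall⁴ = 1.275×10¹⁰ − 7.886×10⁹ = 4.859×10⁹ K⁴.
|P_net| = 0.91·5.67×10⁻⁸·3.664·4.859×10⁹.

P_net ≈ 919 W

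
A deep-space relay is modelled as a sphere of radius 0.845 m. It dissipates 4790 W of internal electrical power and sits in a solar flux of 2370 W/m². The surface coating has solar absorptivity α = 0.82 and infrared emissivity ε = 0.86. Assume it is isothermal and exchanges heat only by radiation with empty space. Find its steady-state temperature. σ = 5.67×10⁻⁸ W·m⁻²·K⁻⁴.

T ≈ 380 K

At steady state, absorbed solar power + internal power = radiated power.
Absorbed: α·S·A_cross = 0.82·2370·2.243 = 4359 W (cross-section πr²).
Total input = 4359 + 4790 = 9149 W.
Radiated: εσ·A_surf·T⁴ with A_surf = 4πr² = 8.973 m².
T⁴ = 9149/(0.86·5.67×10⁻⁸·8.973) = 2.091×10¹⁰ K⁴.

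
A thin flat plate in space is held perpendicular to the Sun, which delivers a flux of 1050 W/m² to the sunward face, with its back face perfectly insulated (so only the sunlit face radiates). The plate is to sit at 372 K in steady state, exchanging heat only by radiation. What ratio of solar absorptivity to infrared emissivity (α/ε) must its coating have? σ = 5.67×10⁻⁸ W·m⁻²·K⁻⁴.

α/ε ≈ 1.03

Balance: αS·A = εσ·1A·T⁴ ⇒ α/ε = σT⁴/S.
α/ε = 5.67×10⁻⁸·(372)⁴/1050 = 5.67×10⁻⁸·1.915×10¹⁰/1050.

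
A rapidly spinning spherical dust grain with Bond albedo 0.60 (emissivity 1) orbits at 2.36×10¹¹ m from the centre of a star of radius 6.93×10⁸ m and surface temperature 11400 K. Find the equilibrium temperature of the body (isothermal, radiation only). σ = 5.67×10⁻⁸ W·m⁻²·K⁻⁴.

T ≈ 347 K

The star's surface emits σT_*⁴; at distance d the flux is S = σT_*⁴(R_*/d)².
S = 5.67×10⁻⁸·(11400)⁴·(6.93×10⁸/2.36×10¹¹)² = 8257 W/m².
For an isothermal sphere T⁴ = (1−a)S/(4σ) = 1.456×10¹⁰ K⁴.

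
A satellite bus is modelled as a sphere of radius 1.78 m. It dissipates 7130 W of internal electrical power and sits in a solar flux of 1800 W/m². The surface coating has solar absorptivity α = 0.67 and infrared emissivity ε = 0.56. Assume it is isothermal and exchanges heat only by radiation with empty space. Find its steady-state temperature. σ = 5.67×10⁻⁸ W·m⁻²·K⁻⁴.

At steady state, absorbed solar power + internal power = radiated power.
Absorbed: α·S·A_cross = 0.67·1800·9.954 = 12000 W (cross-section πr²).
Total input = 12000 + 7130 = 19130 W.
Radiated: εσ·A_surf·T⁴ with A_surf = 4πr² = 39.82 m².
T⁴ = 19130/(0.56·5.67×10⁻⁸·39.82) = 1.514×10¹⁰ K⁴.

T ≈ 351 K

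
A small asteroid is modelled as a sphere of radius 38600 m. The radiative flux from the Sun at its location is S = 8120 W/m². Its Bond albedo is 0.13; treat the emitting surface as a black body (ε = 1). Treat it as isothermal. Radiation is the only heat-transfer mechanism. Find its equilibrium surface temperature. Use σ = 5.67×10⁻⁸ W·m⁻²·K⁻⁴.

At equilibrium, absorbed power = emitted power.
Absorbing cross-section = πr² = 4.681×10⁹ m²; emitting surface = 4πr² = 1.872×10¹⁰ m² (ratio 4).
(1−a)S·A_cross = εσ·A_surf·T⁴  ⇒  T⁴ = (1−a)S/(4σ).
T⁴ = 0.870·8120/(4·5.67×10⁻⁸) = 3.115×10¹⁰ K⁴.
T = (3.115×10¹⁰)^(1/4).

T ≈ 420 K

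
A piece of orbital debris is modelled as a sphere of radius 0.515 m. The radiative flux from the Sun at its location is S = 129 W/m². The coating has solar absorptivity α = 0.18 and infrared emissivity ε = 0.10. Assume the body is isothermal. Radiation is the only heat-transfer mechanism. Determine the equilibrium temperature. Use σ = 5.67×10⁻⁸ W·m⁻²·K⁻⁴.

T ≈ 179 K

At equilibrium, absorbed power = emitted power.
Absorbing cross-section = πr² = 0.8332 m²; emitting surface = 4πr² = 3.333 m² (ratio 4).
αS·A_cross = εσ·A_surf·T⁴  ⇒  T⁴ = αS/(ε·4σ).
T⁴ = 0.180·129/(0.10·4·5.67×10⁻⁸) = 1.024×10⁹ K⁴.
T = (1.024×10⁹)^(1/4).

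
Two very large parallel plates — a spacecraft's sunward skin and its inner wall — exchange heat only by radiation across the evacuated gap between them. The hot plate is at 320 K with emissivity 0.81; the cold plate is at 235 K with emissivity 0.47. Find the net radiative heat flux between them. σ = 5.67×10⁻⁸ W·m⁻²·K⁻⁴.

For two infinite grey parallel plates, q = σ(T₁⁴ − T₂⁴)/(1/ε₁ + 1/ε₂ − 1).
T₁⁴ − T₂⁴ = 1.049×10¹⁰ − 3.050×10⁹ = 7.436×10⁹ K⁴.
1/ε₁ + 1/ε₂ − 1 = 1.235 + 2.128 − 1 = 2.362.
q = 5.67×10⁻⁸ × 7.436×10⁹ / 2.362.

q ≈ 178 W/m²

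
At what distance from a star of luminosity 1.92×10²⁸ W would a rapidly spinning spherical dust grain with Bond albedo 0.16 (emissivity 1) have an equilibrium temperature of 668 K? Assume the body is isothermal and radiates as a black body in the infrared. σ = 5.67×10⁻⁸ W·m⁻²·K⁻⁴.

d ≈ 1.69×10¹¹ m

For an isothermal black-emitting sphere, (1−a)S·πr² = σ·4πr²·T⁴ ⇒ S = 4σT⁴/(1−a).
S = 4·5.67×10⁻⁸·(668)⁴/0.840 = 53760 W/m².
Flux falls as S = L/(4πd²), so d = √(L/(4πS)) = √(1.92×10²⁸/(4π·53760)).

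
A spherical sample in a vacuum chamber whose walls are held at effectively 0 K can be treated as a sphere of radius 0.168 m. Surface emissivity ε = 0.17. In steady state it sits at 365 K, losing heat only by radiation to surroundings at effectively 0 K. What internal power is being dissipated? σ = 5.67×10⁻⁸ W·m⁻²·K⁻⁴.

P ≈ 60.7 W

Steady state: P = εσA T⁴.
A = 4πr² = 0.3547 m²; T⁴ = (365)⁴ = 1.775×10¹⁰ K⁴.
P = 0.17 × 5.67×10⁻⁸ × 0.3547 × 1.775×10¹⁰.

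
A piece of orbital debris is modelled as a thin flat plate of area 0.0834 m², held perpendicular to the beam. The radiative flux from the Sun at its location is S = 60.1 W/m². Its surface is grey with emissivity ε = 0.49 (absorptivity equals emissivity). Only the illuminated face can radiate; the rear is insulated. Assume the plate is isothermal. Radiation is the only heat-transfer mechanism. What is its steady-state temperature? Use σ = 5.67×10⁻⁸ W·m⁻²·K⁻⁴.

T ≈ 180 K

At equilibrium, absorbed power = emitted power.
Absorbing cross-section = A = 0.08340 m²; emitting surface = A = 0.08340 m² (ratio 1).
εS·A_cross = εσ·A_surf·T⁴  ⇒  T⁴ = S/(1σ)   (ε cancels).
T⁴ = 60.1/(1·5.67×10⁻⁸) = 1.060×10⁹ K⁴.
T = (1.060×10⁹)^(1/4).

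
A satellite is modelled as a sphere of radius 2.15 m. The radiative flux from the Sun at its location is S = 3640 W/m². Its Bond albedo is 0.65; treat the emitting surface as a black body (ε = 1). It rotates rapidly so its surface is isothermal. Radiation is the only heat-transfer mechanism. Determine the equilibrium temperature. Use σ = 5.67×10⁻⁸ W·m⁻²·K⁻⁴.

T ≈ 274 K

At equilibrium, absorbed power = emitted power.
Absorbing cross-section = πr² = 14.52 m²; emitting surface = 4πr² = 58.09 m² (ratio 4).
(1−a)S·A_cross = εσ·A_surf·T⁴  ⇒  T⁴ = (1−a)S/(4σ).
T⁴ = 0.350·3640/(4·5.67×10⁻⁸) = 5.617×10⁹ K⁴.
T = (5.617×10⁹)^(1/4).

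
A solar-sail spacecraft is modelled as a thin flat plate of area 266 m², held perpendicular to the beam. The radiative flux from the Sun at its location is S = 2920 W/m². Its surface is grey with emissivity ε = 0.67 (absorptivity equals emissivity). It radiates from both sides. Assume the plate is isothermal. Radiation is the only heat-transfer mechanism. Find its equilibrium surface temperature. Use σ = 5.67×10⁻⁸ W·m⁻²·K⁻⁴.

At equilibrium, absorbed power = emitted power.
Absorbing cross-section = A = 266.0 m²; emitting surface = 2A = 532.0 m² (ratio 2).
εS·A_cross = εσ·A_surf·T⁴  ⇒  T⁴ = S/(2σ)   (ε cancels).
T⁴ = 2920/(2·5.67×10⁻⁸) = 2.575×10¹⁰ K⁴.
T = (2.575×10¹⁰)^(1/4).

T ≈ 401 K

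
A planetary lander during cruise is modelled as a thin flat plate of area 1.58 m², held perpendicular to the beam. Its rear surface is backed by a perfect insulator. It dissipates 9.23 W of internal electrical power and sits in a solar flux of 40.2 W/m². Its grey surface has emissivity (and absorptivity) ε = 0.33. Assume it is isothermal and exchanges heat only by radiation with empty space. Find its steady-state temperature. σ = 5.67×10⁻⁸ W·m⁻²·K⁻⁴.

At steady state, absorbed solar power + internal power = radiated power.
Absorbed: α·S·A_cross = 0.33·40.2·1.580 = 20.96 W (cross-section A).
Total input = 20.96 + 9.23 = 30.19 W.
Radiated: εσ·A_surf·T⁴ with A_surf = A = 1.580 m².
T⁴ = 30.19/(0.33·5.67×10⁻⁸·1.580) = 1.021×10⁹ K⁴.

T ≈ 179 K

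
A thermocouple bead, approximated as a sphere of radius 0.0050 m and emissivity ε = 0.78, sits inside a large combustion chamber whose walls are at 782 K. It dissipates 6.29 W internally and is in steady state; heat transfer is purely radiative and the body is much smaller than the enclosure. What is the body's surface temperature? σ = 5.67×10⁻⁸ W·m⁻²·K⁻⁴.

For a small grey body in a large enclosure, net radiated power = εσA(T⁴ − T_w⁴).
Steady state: P = εσA(T⁴ − T_w⁴) with A = 4πr² = 3.142×10⁻⁴ m².
T⁴ = P/(εσA) + T_w⁴ = 6.29/(0.78·5.67×10⁻⁸·3.142×10⁻⁴) + (782)⁴
    = 4.527×10¹¹ + 3.740×10¹¹ = 8.267×10¹¹ K⁴.

T ≈ 954 K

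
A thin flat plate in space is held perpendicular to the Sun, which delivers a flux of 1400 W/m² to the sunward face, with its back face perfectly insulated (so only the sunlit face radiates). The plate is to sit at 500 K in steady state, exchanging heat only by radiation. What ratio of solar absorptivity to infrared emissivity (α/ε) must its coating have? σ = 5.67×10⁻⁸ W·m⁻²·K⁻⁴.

α/ε ≈ 2.53

Balance: αS·A = εσ·1A·T⁴ ⇒ α/ε = σT⁴/S.
α/ε = 5.67×10⁻⁸·(500)⁴/1400 = 5.67×10⁻⁸·6.250×10¹⁰/1400.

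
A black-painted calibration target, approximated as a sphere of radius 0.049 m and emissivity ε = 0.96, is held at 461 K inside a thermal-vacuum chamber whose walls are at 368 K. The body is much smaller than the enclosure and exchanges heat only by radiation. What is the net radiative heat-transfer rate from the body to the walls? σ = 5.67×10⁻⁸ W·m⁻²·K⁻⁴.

P_net ≈ 44.1 W

For a small grey body in a large enclosure: P_net = εσA(T_body⁴ − T_wall⁴).
A = 4πr² = 0.03017 m²; T_body⁴ − T_wall⁴ = 4.517×10¹⁰ − 1.834×10¹⁰ = 2.683×10¹⁰ K⁴.
|P_net| = 0.96·5.67×10⁻⁸·0.03017·2.683×10¹⁰.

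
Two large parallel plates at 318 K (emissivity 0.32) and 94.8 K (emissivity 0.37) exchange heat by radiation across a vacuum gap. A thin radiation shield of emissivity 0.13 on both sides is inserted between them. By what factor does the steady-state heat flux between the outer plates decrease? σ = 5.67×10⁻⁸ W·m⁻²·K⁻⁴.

factor ≈ 3.98

Without shield: q₀ = σΔ(T⁴)/(1/ε₁+1/ε₂−1) with denominator 4.828.
With shield the two gaps are in series; the resistances add: (1/ε₁+1/ε_s−1)+(1/ε_s+1/ε₂−1) = 9.817+9.395 = 19.21.
Heat-flux ratio q₀/q = 19.21/4.828.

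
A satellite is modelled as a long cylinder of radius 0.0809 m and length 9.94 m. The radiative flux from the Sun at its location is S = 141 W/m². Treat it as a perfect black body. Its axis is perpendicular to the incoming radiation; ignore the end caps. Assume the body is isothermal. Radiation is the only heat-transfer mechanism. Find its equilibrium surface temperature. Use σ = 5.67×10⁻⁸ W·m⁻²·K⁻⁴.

At equilibrium, absorbed power = emitted power.
Absorbing cross-section = 2rL = 1.608 m²; emitting surface = 2πrL = 5.053 m² (ratio π).
S·A_cross = εσ·A_surf·T⁴  ⇒  T⁴ = S/(πσ).
T⁴ = 1.00·141/(π·5.67×10⁻⁸) = 7.916×10⁸ K⁴.
T = (7.916×10⁸)^(1/4).

T ≈ 168 K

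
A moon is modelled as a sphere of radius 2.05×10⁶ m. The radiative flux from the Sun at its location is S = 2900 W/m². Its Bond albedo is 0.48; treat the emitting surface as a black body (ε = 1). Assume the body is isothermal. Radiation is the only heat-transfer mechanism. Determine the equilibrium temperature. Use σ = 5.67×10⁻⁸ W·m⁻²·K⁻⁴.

At equilibrium, absorbed power = emitted power.
Absorbing cross-section = πr² = 1.320×10¹³ m²; emitting surface = 4πr² = 5.281×10¹³ m² (ratio 4).
(1−a)S·A_cross = εσ·A_surf·T⁴  ⇒  T⁴ = (1−a)S/(4σ).
T⁴ = 0.520·2900/(4·5.67×10⁻⁸) = 6.649×10⁹ K⁴.
T = (6.649×10⁹)^(1/4).

T ≈ 286 K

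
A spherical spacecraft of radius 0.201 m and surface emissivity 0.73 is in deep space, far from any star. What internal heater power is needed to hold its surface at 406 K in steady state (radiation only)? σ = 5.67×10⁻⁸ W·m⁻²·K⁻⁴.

P = εσ·4πr²·T⁴.
4πr² = 0.5077 m²; T⁴ = 2.717×10¹⁰ K⁴.
P = 0.73·5.67×10⁻⁸·0.5077·2.717×10¹⁰.

P ≈ 571 W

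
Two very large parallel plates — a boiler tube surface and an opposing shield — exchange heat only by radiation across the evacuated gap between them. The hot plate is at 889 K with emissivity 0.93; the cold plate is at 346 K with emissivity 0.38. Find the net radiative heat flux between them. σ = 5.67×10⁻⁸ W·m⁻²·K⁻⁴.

q ≈ 12800 W/m²

For two infinite grey parallel plates, q = σ(T₁⁴ − T₂⁴)/(1/ε₁ + 1/ε₂ − 1).
T₁⁴ − T₂⁴ = 6.246×10¹¹ − 1.433×10¹⁰ = 6.103×10¹¹ K⁴.
1/ε₁ + 1/ε₂ − 1 = 1.075 + 2.632 − 1 = 2.707.
q = 5.67×10⁻⁸ × 6.103×10¹¹ / 2.707.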